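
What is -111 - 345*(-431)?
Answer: 148584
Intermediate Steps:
-111 - 345*(-431) = -111 + 148695 = 148584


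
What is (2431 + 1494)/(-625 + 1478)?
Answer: 3925/853 ≈ 4.6014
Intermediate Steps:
(2431 + 1494)/(-625 + 1478) = 3925/853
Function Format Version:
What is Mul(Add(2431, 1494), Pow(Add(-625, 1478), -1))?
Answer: Rational(3925, 853) ≈ 4.6014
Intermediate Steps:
Mul(Add(2431, 1494), Pow(Add(-625, 1478), -1)) = Mul(3925, Pow(853, -1)) = Mul(3925, Rational(1, 853)) = Rational(3925, 853)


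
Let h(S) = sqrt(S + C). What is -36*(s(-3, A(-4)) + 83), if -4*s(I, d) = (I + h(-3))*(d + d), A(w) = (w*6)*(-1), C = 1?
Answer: -4284 + 432*I*sqrt(2) ≈ -4284.0 + 610.94*I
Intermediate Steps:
h(S) = sqrt(1 + S) (h(S) = sqrt(S + 1) = sqrt(1 + S))
A(w) = -6*w (A(w) = (6*w)*(-1) = -6*w)
s(I, d) = -d*(I + I*sqrt(2))/2 (s(I, d) = -(I + sqrt(1 - 3))*(d + d)/4 = -(I + sqrt(-2))*2*d/4 = -(I + I*sqrt(2))*2*d/4 = -d*(I + I*sqrt(2))/2)
-36*(s(-3, A(-4)) + 83) = -36*(-(-6*(-4))*(-3 + I*sqrt(2))/2 + 83) = -36*(-1/2*24*(-3 + I*sqrt(2)) + 83) = -36*((36 - 12*I*sqrt(2)) + 83) = -36*(119 - 12*I*sqrt(2)) = -4284 + 432*I*sqrt(2)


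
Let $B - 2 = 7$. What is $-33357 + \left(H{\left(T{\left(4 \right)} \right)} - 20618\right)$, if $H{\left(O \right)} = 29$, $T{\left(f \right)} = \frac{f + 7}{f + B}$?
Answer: $-53946$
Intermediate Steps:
$B = 9$ ($B = 2 + 7 = 9$)
$T{\left(f \right)} = \frac{7 + f}{9 + f}$ ($T{\left(f \right)} = \frac{f + 7}{f + 9} = \frac{7 + f}{9 + f}$)
$-33357 + \left(H{\left(T{\left(4 \right)} \right)} - 20618\right) = -33357 + \left(29 - 20618\right) = -33357 - 20589 = -53946$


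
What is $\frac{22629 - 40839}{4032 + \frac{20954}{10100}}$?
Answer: $- \frac{91960500}{20372077} \approx -4.514$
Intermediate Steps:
$\frac{22629 - 40839}{4032 + \frac{20954}{10100}} = - \frac{18210}{4032 + 20954 \cdot \frac{1}{10100}} = - \frac{18210}{4032 + \frac{10477}{5050}} = - \frac{18210}{\frac{20372077}{5050}} = \left(-18210\right) \frac{5050}{20372077} = - \frac{91960500}{20372077}$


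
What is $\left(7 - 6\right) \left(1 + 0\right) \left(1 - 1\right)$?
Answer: $0$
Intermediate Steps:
$\left(7 - 6\right) \left(1 + 0\right) \left(1 - 1\right) = 1 \cdot 1 \cdot 0 = 1 \cdot 0 = 0$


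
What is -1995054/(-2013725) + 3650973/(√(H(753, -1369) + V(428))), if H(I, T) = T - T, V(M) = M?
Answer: 1995054/2013725 + 3650973*√107/214 ≈ 1.7648e+5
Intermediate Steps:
H(I, T) = 0
-1995054/(-2013725) + 3650973/(√(H(753, -1369) + V(428))) = -1995054/(-2013725) + 3650973/(√(0 + 428)) = -1995054*(-1/2013725) + 3650973/(√428) = 1995054/2013725 + 3650973/((2*√107)) = 1995054/2013725 + 3650973*(√107/214) = 1995054/2013725 + 3650973*√107/214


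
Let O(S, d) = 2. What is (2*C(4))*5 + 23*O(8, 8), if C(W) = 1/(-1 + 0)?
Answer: 36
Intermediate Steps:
C(W) = -1 (C(W) = 1/(-1) = -1)
(2*C(4))*5 + 23*O(8, 8) = (2*(-1))*5 + 23*2 = -2*5 + 46 = -10 + 46 = 36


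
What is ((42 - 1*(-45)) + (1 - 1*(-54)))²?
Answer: 20164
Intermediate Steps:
((42 - 1*(-45)) + (1 - 1*(-54)))² = ((42 + 45) + (1 + 54))² = (87 + 55)² = 142² = 20164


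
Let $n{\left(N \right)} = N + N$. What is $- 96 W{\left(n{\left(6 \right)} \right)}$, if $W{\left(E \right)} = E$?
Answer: $-1152$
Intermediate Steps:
$n{\left(N \right)} = 2 N$
$- 96 W{\left(n{\left(6 \right)} \right)} = - 96 \cdot 2 \cdot 6 = \left(-96\right) 12 = -1152$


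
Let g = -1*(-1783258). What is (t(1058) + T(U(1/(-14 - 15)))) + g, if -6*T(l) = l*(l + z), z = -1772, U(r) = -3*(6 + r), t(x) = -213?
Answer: 2990101779/1682 ≈ 1.7777e+6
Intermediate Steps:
U(r) = -18 - 3*r
g = 1783258
T(l) = -l*(-1772 + l)/6 (T(l) = -l*(l - 1772)/6 = -l*(-1772 + l)/6)
(t(1058) + T(U(1/(-14 - 15)))) + g = (-213 + (-18 - 3/(-14 - 15))*(1772 - (-18 - 3/(-14 - 15)))/6) + 1783258 = (-213 + (-18 - 3/(-29))*(1772 - (-18 - 3/(-29)))/6) + 1783258 = (-213 + (-18 - 3*(-1/29))*(1772 - (-18 - 3*(-1/29)))/6) + 1783258 = (-213 + (-18 + 3/29)*(1772 - (-18 + 3/29))/6) + 1783258 = (-213 + (⅙)*(-519/29)*(1772 - 1*(-519/29))) + 1783258 = (-213 + (⅙)*(-519/29)*(1772 + 519/29)) + 1783258 = (-213 + (⅙)*(-519/29)*(51907/29)) + 1783258 = (-213 - 8979911/1682) + 1783258 = -9338177/1682 + 1783258 = 2990101779/1682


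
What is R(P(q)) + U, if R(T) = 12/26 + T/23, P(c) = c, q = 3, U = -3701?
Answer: -1106422/299 ≈ -3700.4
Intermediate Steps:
R(T) = 6/13 + T/23 (R(T) = 12*(1/26) + T*(1/23) = 6/13 + T/23)
R(P(q)) + U = (6/13 + (1/23)*3) - 3701 = (6/13 + 3/23) - 3701 = 177/299 - 3701 = -1106422/299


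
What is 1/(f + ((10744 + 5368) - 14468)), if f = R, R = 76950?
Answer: 1/78594 ≈ 1.2724e-5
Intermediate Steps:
f = 76950
1/(f + ((10744 + 5368) - 14468)) = 1/(76950 + ((10744 + 5368) - 14468)) = 1/(76950 + (16112 - 14468)) = 1/(76950 + 1644) = 1/78594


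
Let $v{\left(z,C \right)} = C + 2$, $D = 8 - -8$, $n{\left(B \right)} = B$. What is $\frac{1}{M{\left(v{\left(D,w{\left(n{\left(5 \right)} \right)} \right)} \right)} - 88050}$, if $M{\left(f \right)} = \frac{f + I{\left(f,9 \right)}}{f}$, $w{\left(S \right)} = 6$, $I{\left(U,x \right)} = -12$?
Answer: $- \frac{2}{176101} \approx -1.1357 \cdot 10^{-5}$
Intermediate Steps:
$D = 16$ ($D = 8 + 8 = 16$)
$v{\left(z,C \right)} = 2 + C$
$M{\left(f \right)} = \frac{-12 + f}{f}$ ($M{\left(f \right)} = \frac{f - 12}{f} = \frac{-12 + f}{f}$)
$\frac{1}{M{\left(v{\left(D,w{\left(n{\left(5 \right)} \right)} \right)} \right)} - 88050} = \frac{1}{\frac{-12 + \left(2 + 6\right)}{2 + 6} - 88050} = \frac{1}{\frac{-12 + 8}{8} - 88050} = \frac{1}{\frac{1}{8} \left(-4\right) - 88050} = \frac{1}{- \frac{1}{2} - 88050} = \frac{1}{- \frac{176101}{2}} = - \frac{2}{176101}$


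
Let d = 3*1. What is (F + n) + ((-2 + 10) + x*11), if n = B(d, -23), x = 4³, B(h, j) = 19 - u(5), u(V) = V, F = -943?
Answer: -217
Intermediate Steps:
d = 3
B(h, j) = 14 (B(h, j) = 19 - 1*5 = 19 - 5 = 14)
x = 64
n = 14
(F + n) + ((-2 + 10) + x*11) = (-943 + 14) + ((-2 + 10) + 64*11) = -929 + (8 + 704) = -929 + 712 = -217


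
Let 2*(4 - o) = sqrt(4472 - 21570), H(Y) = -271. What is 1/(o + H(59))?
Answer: -534/151127 + I*sqrt(17098)/151127 ≈ -0.0035335 + 0.00086523*I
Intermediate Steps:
o = 4 - I*sqrt(17098)/2 (o = 4 - sqrt(4472 - 21570)/2 = 4 - I*sqrt(17098)/2 ≈ 4.0 - 65.38*I)
1/(o + H(59)) = 1/((4 - I*sqrt(17098)/2) - 271) = 1/(-267 - I*sqrt(17098)/2)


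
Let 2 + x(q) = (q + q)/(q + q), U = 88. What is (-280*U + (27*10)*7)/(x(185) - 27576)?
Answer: 22750/27577 ≈ 0.82496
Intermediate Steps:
x(q) = -1 (x(q) = -2 + (q + q)/(q + q) = -2 + (2*q)/((2*q)) = -2 + (2*q)*(1/(2*q)) = -2 + 1 = -1)
(-280*U + (27*10)*7)/(x(185) - 27576) = (-280*88 + (27*10)*7)/(-1 - 27576) = (-24640 + 270*7)/(-27577) = (-24640 + 1890)*(-1/27577) = -22750*(-1/27577) = 22750/27577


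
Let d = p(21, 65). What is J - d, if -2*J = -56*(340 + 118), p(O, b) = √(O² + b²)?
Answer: 12824 - √4666 ≈ 12756.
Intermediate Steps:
d = √4666 (d = √(21² + 65²) = √(441 + 4225) = √4666 ≈ 68.308)
J = 12824 (J = -(-28)*(340 + 118) = -(-28)*458 = -½*(-25648) = 12824)
J - d = 12824 - √4666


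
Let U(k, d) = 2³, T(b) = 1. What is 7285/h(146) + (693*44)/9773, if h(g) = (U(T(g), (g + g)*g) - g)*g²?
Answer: 89624314831/28748334984 ≈ 3.1175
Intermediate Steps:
U(k, d) = 8
h(g) = g²*(8 - g) (h(g) = (8 - g)*g² = g²*(8 - g))
7285/h(146) + (693*44)/9773 = 7285/((146²*(8 - 1*146))) + (693*44)/9773 = 7285/((21316*(8 - 146))) + 30492*(1/9773) = 7285/((21316*(-138))) + 30492/9773 = 7285/(-2941608) + 30492/9773 = 7285*(-1/2941608) + 30492/9773 = -7285/2941608 + 30492/9773 = 89624314831/28748334984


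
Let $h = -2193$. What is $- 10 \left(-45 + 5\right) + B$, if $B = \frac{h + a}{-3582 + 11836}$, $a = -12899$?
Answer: $\frac{1643254}{4127} \approx 398.17$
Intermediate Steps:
$B = - \frac{7546}{4127}$ ($B = \frac{-2193 - 12899}{-3582 + 11836} = - \frac{15092}{8254} = \left(-15092\right) \frac{1}{8254} = - \frac{7546}{4127} \approx -1.8284$)
$- 10 \left(-45 + 5\right) + B = - 10 \left(-45 + 5\right) - \frac{7546}{4127} = \left(-10\right) \left(-40\right) - \frac{7546}{4127} = 400 - \frac{7546}{4127} = \frac{1643254}{4127}$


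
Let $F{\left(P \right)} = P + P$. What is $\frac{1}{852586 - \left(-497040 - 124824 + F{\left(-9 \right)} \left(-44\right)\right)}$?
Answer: $\frac{1}{1473658} \approx 6.7858 \cdot 10^{-7}$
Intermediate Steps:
$F{\left(P \right)} = 2 P$
$\frac{1}{852586 - \left(-497040 - 124824 + F{\left(-9 \right)} \left(-44\right)\right)} = \frac{1}{852586 - \left(-497040 - 124824 + 2 \left(-9\right) \left(-44\right)\right)} = \frac{1}{852586 + \left(497040 - \left(\left(-18\right) \left(-44\right) - 124824\right)\right)} = \frac{1}{852586 + \left(497040 - \left(792 - 124824\right)\right)} = \frac{1}{852586 + \left(497040 - -124032\right)} = \frac{1}{852586 + \left(497040 + 124032\right)} = \frac{1}{852586 + 621072} = \frac{1}{1473658}$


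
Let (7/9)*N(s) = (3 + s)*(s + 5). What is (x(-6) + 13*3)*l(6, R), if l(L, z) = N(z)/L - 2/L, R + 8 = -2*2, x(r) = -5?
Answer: 1343/3 ≈ 447.67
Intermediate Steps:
N(s) = 9*(3 + s)*(5 + s)/7 (N(s) = 9*((3 + s)*(s + 5))/7 = 9*((3 + s)*(5 + s))/7 = 9*(3 + s)*(5 + s)/7)
R = -12 (R = -8 - 2*2 = -8 - 4 = -12)
l(L, z) = -2/L + (135/7 + 9*z²/7 + 72*z/7)/L (l(L, z) = (135/7 + 9*z²/7 + 72*z/7)/L - 2/L = -2/L + (135/7 + 9*z²/7 + 72*z/7)/L)
(x(-6) + 13*3)*l(6, R) = (-5 + 13*3)*((⅐)*(121 + 9*(-12)² + 72*(-12))/6) = (-5 + 39)*((⅐)*(⅙)*(121 + 9*144 - 864)) = 34*((⅐)*(⅙)*(121 + 1296 - 864)) = 34*((⅐)*(⅙)*553) = 34*(79/6) = 1343/3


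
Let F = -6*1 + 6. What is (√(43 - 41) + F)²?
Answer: 2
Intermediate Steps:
F = 0 (F = -6 + 6 = 0)
(√(43 - 41) + F)² = (√(43 - 41) + 0)² = (√2 + 0)² = (√2)² = 2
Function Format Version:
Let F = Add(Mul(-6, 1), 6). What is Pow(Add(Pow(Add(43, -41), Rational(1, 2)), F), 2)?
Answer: 2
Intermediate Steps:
F = 0 (F = Add(-6, 6) = 0)
Pow(Add(Pow(Add(43, -41), Rational(1, 2)), F), 2) = Pow(Add(Pow(Add(43, -41), Rational(1, 2)), 0), 2) = Pow(Add(Pow(2, Rational(1, 2)), 0), 2) = Pow(Pow(2, Rational(1, 2)), 2) = 2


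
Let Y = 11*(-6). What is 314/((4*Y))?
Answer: -157/132 ≈ -1.1894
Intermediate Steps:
Y = -66
314/((4*Y)) = 314/((4*(-66))) = 314/(-264) = 314*(-1/264) = -157/132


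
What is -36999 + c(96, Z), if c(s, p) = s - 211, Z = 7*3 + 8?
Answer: -37114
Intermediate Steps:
Z = 29 (Z = 21 + 8 = 29)
c(s, p) = -211 + s
-36999 + c(96, Z) = -36999 + (-211 + 96) = -36999 - 115 = -37114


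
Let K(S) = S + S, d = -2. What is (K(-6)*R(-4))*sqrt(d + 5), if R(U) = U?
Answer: 48*sqrt(3) ≈ 83.138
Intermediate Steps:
K(S) = 2*S
(K(-6)*R(-4))*sqrt(d + 5) = ((2*(-6))*(-4))*sqrt(-2 + 5) = (-12*(-4))*sqrt(3) = 48*sqrt(3)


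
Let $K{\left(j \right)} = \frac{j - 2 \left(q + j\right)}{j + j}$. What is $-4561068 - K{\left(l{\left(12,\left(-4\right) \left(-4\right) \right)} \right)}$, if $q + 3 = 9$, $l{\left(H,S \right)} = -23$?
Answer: $- \frac{209809117}{46} \approx -4.5611 \cdot 10^{6}$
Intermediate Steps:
$q = 6$ ($q = -3 + 9 = 6$)
$K{\left(j \right)} = \frac{-12 - j}{2 j}$ ($K{\left(j \right)} = \frac{j - 2 \left(6 + j\right)}{j + j} = \frac{j - \left(12 + 2 j\right)}{2 j} = \left(-12 - j\right) \frac{1}{2 j} = \frac{-12 - j}{2 j}$)
$-4561068 - K{\left(l{\left(12,\left(-4\right) \left(-4\right) \right)} \right)} = -4561068 - \frac{-12 - -23}{2 \left(-23\right)} = -4561068 - \frac{1}{2} \left(- \frac{1}{23}\right) \left(-12 + 23\right) = -4561068 - \frac{1}{2} \left(- \frac{1}{23}\right) 11 = -4561068 - - \frac{11}{46} = -4561068 + \frac{11}{46} = - \frac{209809117}{46}$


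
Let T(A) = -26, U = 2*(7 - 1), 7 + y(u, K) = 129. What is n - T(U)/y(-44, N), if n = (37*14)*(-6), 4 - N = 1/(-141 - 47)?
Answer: -189575/61 ≈ -3107.8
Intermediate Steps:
N = 753/188 (N = 4 - 1/(-141 - 47) = 4 - 1/(-188) = 4 - 1*(-1/188) = 4 + 1/188 = 753/188 ≈ 4.0053)
y(u, K) = 122 (y(u, K) = -7 + 129 = 122)
n = -3108 (n = 518*(-6) = -3108)
U = 12 (U = 2*6 = 12)
n - T(U)/y(-44, N) = -3108 - (-26)/122 = -3108 - 1*(-13/61) = -3108 + 13/61 = -189575/61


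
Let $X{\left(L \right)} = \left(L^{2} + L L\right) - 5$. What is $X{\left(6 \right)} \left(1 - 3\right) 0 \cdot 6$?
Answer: $0$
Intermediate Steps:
$X{\left(L \right)} = -5 + 2 L^{2}$ ($X{\left(L \right)} = \left(L^{2} + L^{2}\right) - 5 = 2 L^{2} - 5 = -5 + 2 L^{2}$)
$X{\left(6 \right)} \left(1 - 3\right) 0 \cdot 6 = \left(-5 + 2 \cdot 6^{2}\right) \left(1 - 3\right) 0 \cdot 6 = \left(-5 + 2 \cdot 36\right) \left(\left(-2\right) 0\right) 6 = \left(-5 + 72\right) 0 \cdot 6 = 67 \cdot 0 \cdot 6 = 0 \cdot 6 = 0$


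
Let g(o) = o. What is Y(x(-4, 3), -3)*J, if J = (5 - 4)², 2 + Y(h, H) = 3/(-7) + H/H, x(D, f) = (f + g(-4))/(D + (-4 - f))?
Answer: -10/7 ≈ -1.4286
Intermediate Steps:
x(D, f) = (-4 + f)/(-4 + D - f) (x(D, f) = (f - 4)/(D + (-4 - f)) = (-4 + f)/(-4 + D - f))
Y(h, H) = -10/7 (Y(h, H) = -2 + (3/(-7) + H/H) = -2 + (3*(-⅐) + 1) = -2 + (-3/7 + 1) = -2 + 4/7 = -10/7)
J = 1 (J = 1² = 1)
Y(x(-4, 3), -3)*J = -10/7*1 = -10/7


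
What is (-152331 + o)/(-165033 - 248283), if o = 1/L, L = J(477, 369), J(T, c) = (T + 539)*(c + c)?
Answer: 114219002447/309907643328 ≈ 0.36856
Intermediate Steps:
J(T, c) = 2*c*(539 + T) (J(T, c) = (539 + T)*(2*c) = 2*c*(539 + T))
L = 749808 (L = 2*369*(539 + 477) = 2*369*1016 = 749808)
o = 1/749808 ≈ 1.3337e-6
(-152331 + o)/(-165033 - 248283) = (-152331 + 1/749808)/(-165033 - 248283) = -114219002447/749808/(-413316) = -114219002447/749808*(-1/413316) = 114219002447/309907643328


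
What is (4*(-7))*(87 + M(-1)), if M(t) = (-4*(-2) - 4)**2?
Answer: -2884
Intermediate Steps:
M(t) = 16 (M(t) = (8 - 4)**2 = 4**2 = 16)
(4*(-7))*(87 + M(-1)) = (4*(-7))*(87 + 16) = -28*103 = -2884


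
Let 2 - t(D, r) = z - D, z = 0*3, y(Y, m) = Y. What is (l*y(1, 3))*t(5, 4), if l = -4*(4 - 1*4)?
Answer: 0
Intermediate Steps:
z = 0
t(D, r) = 2 + D (t(D, r) = 2 - (0 - D) = 2 - (-1)*D = 2 + D)
l = 0 (l = -4*(4 - 4) = -4*0 = 0)
(l*y(1, 3))*t(5, 4) = (0*1)*(2 + 5) = 0*7 = 0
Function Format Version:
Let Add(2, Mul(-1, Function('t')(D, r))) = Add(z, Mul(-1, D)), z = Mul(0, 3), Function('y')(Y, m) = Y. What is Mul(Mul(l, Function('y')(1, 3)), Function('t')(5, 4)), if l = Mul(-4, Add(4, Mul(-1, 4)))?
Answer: 0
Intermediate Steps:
z = 0
Function('t')(D, r) = Add(2, D) (Function('t')(D, r) = Add(2, Mul(-1, Add(0, Mul(-1, D)))) = Add(2, Mul(-1, Mul(-1, D))) = Add(2, D))
l = 0 (l = Mul(-4, Add(4, -4)) = Mul(-4, 0) = 0)
Mul(Mul(l, Function('y')(1, 3)), Function('t')(5, 4)) = Mul(Mul(0, 1), Add(2, 5)) = Mul(0, 7) = 0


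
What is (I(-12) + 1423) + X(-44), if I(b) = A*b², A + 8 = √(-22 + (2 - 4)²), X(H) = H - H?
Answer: 271 + 432*I*√2 ≈ 271.0 + 610.94*I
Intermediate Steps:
X(H) = 0
A = -8 + 3*I*√2 (A = -8 + √(-22 + (2 - 4)²) = -8 + √(-22 + (-2)²) = -8 + √(-22 + 4) = -8 + √(-18) = -8 + 3*I*√2 ≈ -8.0 + 4.2426*I)
I(b) = b²*(-8 + 3*I*√2) (I(b) = (-8 + 3*I*√2)*b² = b²*(-8 + 3*I*√2))
(I(-12) + 1423) + X(-44) = ((-12)²*(-8 + 3*I*√2) + 1423) + 0 = (144*(-8 + 3*I*√2) + 1423) + 0 = ((-1152 + 432*I*√2) + 1423) + 0 = (271 + 432*I*√2) + 0 = 271 + 432*I*√2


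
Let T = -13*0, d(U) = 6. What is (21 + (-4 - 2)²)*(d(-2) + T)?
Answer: 342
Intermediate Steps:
T = 0
(21 + (-4 - 2)²)*(d(-2) + T) = (21 + (-4 - 2)²)*(6 + 0) = (21 + (-6)²)*6 = (21 + 36)*6 = 57*6 = 342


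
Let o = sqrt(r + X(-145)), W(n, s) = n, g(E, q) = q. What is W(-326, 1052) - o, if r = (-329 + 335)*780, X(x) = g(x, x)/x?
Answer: -326 - sqrt(4681) ≈ -394.42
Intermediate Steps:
X(x) = 1 (X(x) = x/x = 1)
r = 4680 (r = 6*780 = 4680)
o = sqrt(4681) (o = sqrt(4680 + 1) = sqrt(4681) ≈ 68.418)
W(-326, 1052) - o = -326 - sqrt(4681)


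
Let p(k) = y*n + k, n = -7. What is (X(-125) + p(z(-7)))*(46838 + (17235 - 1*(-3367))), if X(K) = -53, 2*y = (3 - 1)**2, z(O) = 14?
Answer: -3574320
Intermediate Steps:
y = 2 (y = (3 - 1)**2/2 = (1/2)*2**2 = (1/2)*4 = 2)
p(k) = -14 + k (p(k) = 2*(-7) + k = -14 + k)
(X(-125) + p(z(-7)))*(46838 + (17235 - 1*(-3367))) = (-53 + (-14 + 14))*(46838 + (17235 - 1*(-3367))) = (-53 + 0)*(46838 + (17235 + 3367)) = -53*(46838 + 20602) = -53*67440 = -3574320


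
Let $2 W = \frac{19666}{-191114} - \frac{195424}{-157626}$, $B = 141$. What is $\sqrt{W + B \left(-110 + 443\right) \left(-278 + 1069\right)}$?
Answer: $\frac{\sqrt{2122948507310286543246898}}{239083614} \approx 6094.2$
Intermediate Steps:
$W = \frac{1223156765}{2151752526}$ ($W = \frac{\frac{19666}{-191114} - \frac{195424}{-157626}}{2} = \frac{19666 \left(- \frac{1}{191114}\right) - - \frac{97712}{78813}}{2} = \frac{- \frac{9833}{95557} + \frac{97712}{78813}}{2} = \frac{1}{2} \cdot \frac{1223156765}{1075876263} = \frac{1223156765}{2151752526} \approx 0.56845$)
$\sqrt{W + B \left(-110 + 443\right) \left(-278 + 1069\right)} = \sqrt{\frac{1223156765}{2151752526} + 141 \left(-110 + 443\right) \left(-278 + 1069\right)} = \sqrt{\frac{1223156765}{2151752526} + 141 \cdot 333 \cdot 791} = \sqrt{\frac{1223156765}{2151752526} + 141 \cdot 263403} = \sqrt{\frac{1223156765}{2151752526} + 37139823} = \sqrt{\frac{79915709178599663}{2151752526}} = \frac{\sqrt{2122948507310286543246898}}{239083614}$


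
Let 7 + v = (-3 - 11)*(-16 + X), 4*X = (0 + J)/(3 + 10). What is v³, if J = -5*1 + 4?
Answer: 180266374449/17576 ≈ 1.0256e+7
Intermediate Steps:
J = -1 (J = -5 + 4 = -1)
X = -1/52 (X = ((0 - 1)/(3 + 10))/4 = (-1/13)/4 = (-1*1/13)/4 = (¼)*(-1/13) = -1/52 ≈ -0.019231)
v = 5649/26 (v = -7 + (-3 - 11)*(-16 - 1/52) = -7 - 14*(-833/52) = -7 + 5831/26 = 5649/26 ≈ 217.27)
v³ = (5649/26)³ = 180266374449/17576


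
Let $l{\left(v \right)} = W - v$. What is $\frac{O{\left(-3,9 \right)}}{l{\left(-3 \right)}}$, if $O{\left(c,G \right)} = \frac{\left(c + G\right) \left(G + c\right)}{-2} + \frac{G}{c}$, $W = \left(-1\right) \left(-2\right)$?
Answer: $- \frac{21}{5} \approx -4.2$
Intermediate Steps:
$W = 2$
$O{\left(c,G \right)} = - \frac{\left(G + c\right)^{2}}{2} + \frac{G}{c}$ ($O{\left(c,G \right)} = \left(G + c\right) \left(G + c\right) \left(- \frac{1}{2}\right) + \frac{G}{c} = \left(G + c\right)^{2} \left(- \frac{1}{2}\right) + \frac{G}{c} = - \frac{\left(G + c\right)^{2}}{2} + \frac{G}{c}$)
$l{\left(v \right)} = 2 - v$
$\frac{O{\left(-3,9 \right)}}{l{\left(-3 \right)}} = \frac{- \frac{\left(9 - 3\right)^{2}}{2} + \frac{9}{-3}}{2 - -3} = \frac{- \frac{6^{2}}{2} + 9 \left(- \frac{1}{3}\right)}{2 + 3} = \frac{\left(- \frac{1}{2}\right) 36 - 3}{5} = \left(-18 - 3\right) \frac{1}{5} = \left(-21\right) \frac{1}{5} = - \frac{21}{5}$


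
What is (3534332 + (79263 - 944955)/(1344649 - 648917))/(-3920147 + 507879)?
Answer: -614736751333/593506010044 ≈ -1.0358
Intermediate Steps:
(3534332 + (79263 - 944955)/(1344649 - 648917))/(-3920147 + 507879) = (3534332 - 865692/695732)/(-3412268) = (3534332 - 865692*1/695732)*(-1/3412268) = (3534332 - 216423/173933)*(-1/3412268) = (614736751333/173933)*(-1/3412268) = -614736751333/593506010044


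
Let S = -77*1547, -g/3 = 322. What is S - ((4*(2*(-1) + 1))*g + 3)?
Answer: -122986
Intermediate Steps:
g = -966 (g = -3*322 = -966)
S = -119119
S - ((4*(2*(-1) + 1))*g + 3) = -119119 - ((4*(2*(-1) + 1))*(-966) + 3) = -119119 - ((4*(-2 + 1))*(-966) + 3) = -119119 - ((4*(-1))*(-966) + 3) = -119119 - (-4*(-966) + 3) = -119119 - (3864 + 3) = -119119 - 1*3867 = -119119 - 3867 = -122986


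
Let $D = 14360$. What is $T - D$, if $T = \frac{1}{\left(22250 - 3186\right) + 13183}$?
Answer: $- \frac{463066919}{32247} \approx -14360.0$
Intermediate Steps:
$T = \frac{1}{32247}$ ($T = \frac{1}{19064 + 13183} = \frac{1}{32247} \approx 3.1011 \cdot 10^{-5}$)
$T - D = \frac{1}{32247} - 14360 = - \frac{463066919}{32247}$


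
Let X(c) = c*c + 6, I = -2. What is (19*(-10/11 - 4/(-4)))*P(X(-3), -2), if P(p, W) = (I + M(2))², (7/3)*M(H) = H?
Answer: 1216/539 ≈ 2.2560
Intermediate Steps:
M(H) = 3*H/7
X(c) = 6 + c² (X(c) = c² + 6 = 6 + c²)
P(p, W) = 64/49 (P(p, W) = (-2 + (3/7)*2)² = (-2 + 6/7)² = (-8/7)² = 64/49)
(19*(-10/11 - 4/(-4)))*P(X(-3), -2) = (19*(-10/11 - 4/(-4)))*(64/49) = (19*(-10*1/11 - 4*(-¼)))*(64/49) = (19*(-10/11 + 1))*(64/49) = (19*(1/11))*(64/49) = (19/11)*(64/49) = 1216/539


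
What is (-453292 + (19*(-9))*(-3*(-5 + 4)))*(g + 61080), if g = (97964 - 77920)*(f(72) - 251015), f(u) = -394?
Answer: 2286805495585380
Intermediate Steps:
g = -5039241996 (g = (97964 - 77920)*(-394 - 251015) = 20044*(-251409) = -5039241996)
(-453292 + (19*(-9))*(-3*(-5 + 4)))*(g + 61080) = (-453292 + (19*(-9))*(-3*(-5 + 4)))*(-5039241996 + 61080) = (-453292 - (-513)*(-1))*(-5039180916) = (-453292 - 171*3)*(-5039180916) = (-453292 - 513)*(-5039180916) = -453805*(-5039180916) = 2286805495585380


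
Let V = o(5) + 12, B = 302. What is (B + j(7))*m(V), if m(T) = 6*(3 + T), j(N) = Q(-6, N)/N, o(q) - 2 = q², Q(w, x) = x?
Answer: 76356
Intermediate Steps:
o(q) = 2 + q²
j(N) = 1 (j(N) = N/N = 1)
V = 39 (V = (2 + 5²) + 12 = (2 + 25) + 12 = 27 + 12 = 39)
m(T) = 18 + 6*T
(B + j(7))*m(V) = (302 + 1)*(18 + 6*39) = 303*(18 + 234) = 303*252 = 76356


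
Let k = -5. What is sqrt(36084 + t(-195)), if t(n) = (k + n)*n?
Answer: 2*sqrt(18771) ≈ 274.01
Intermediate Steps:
t(n) = n*(-5 + n) (t(n) = (-5 + n)*n = n*(-5 + n))
sqrt(36084 + t(-195)) = sqrt(36084 - 195*(-5 - 195)) = sqrt(36084 - 195*(-200)) = sqrt(36084 + 39000) = sqrt(75084) = 2*sqrt(18771)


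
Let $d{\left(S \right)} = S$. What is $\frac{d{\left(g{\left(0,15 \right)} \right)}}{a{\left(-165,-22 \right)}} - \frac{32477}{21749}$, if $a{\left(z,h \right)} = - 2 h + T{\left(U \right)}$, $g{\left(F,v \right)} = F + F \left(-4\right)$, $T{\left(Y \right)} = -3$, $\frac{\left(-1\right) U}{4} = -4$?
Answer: $- \frac{32477}{21749} \approx -1.4933$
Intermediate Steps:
$U = 16$ ($U = \left(-4\right) \left(-4\right) = 16$)
$g{\left(F,v \right)} = - 3 F$ ($g{\left(F,v \right)} = F - 4 F = - 3 F$)
$a{\left(z,h \right)} = -3 - 2 h$ ($a{\left(z,h \right)} = - 2 h - 3 = -3 - 2 h$)
$\frac{d{\left(g{\left(0,15 \right)} \right)}}{a{\left(-165,-22 \right)}} - \frac{32477}{21749} = \frac{\left(-3\right) 0}{-3 - -44} - \frac{32477}{21749} = \frac{0}{-3 + 44} - \frac{32477}{21749} = \frac{0}{41} - \frac{32477}{21749} = 0 \cdot \frac{1}{41} - \frac{32477}{21749} = 0 - \frac{32477}{21749} = - \frac{32477}{21749}$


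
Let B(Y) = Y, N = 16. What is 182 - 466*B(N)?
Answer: -7274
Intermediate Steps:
182 - 466*B(N) = 182 - 466*16 = 182 - 7456 = -7274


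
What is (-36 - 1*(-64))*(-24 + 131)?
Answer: 2996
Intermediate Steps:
(-36 - 1*(-64))*(-24 + 131) = (-36 + 64)*107 = 28*107 = 2996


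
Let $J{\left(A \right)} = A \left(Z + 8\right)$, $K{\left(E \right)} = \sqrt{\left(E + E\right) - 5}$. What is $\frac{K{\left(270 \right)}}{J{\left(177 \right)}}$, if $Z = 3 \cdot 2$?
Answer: $\frac{\sqrt{535}}{2478} \approx 0.0093342$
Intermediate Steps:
$K{\left(E \right)} = \sqrt{-5 + 2 E}$ ($K{\left(E \right)} = \sqrt{2 E - 5} = \sqrt{-5 + 2 E}$)
$Z = 6$
$J{\left(A \right)} = 14 A$ ($J{\left(A \right)} = A \left(6 + 8\right) = A 14 = 14 A$)
$\frac{K{\left(270 \right)}}{J{\left(177 \right)}} = \frac{\sqrt{-5 + 2 \cdot 270}}{14 \cdot 177} = \frac{\sqrt{-5 + 540}}{2478} = \sqrt{535} \cdot \frac{1}{2478} = \frac{\sqrt{535}}{2478}$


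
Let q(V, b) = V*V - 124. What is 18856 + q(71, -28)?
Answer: 23773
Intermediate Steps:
q(V, b) = -124 + V² (q(V, b) = V² - 124 = -124 + V²)
18856 + q(71, -28) = 18856 + (-124 + 71²) = 18856 + (-124 + 5041) = 18856 + 4917 = 23773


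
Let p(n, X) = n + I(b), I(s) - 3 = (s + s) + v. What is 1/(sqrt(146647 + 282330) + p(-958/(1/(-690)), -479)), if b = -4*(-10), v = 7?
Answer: 661110/437066003123 - sqrt(428977)/437066003123 ≈ 1.5111e-6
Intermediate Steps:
b = 40
I(s) = 10 + 2*s (I(s) = 3 + ((s + s) + 7) = 3 + (2*s + 7) = 3 + (7 + 2*s) = 10 + 2*s)
p(n, X) = 90 + n (p(n, X) = n + (10 + 2*40) = n + (10 + 80) = n + 90 = 90 + n)
1/(sqrt(146647 + 282330) + p(-958/(1/(-690)), -479)) = 1/(sqrt(146647 + 282330) + (90 - 958/(1/(-690)))) = 1/(sqrt(428977) + (90 - 958/(-1/690))) = 1/(sqrt(428977) + (90 - 958*(-690))) = 1/(sqrt(428977) + (90 + 661020)) = 1/(sqrt(428977) + 661110) = 1/(661110 + sqrt(428977))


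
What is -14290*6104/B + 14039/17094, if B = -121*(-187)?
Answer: -135520574417/35162358 ≈ -3854.1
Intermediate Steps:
B = 22627
-14290*6104/B + 14039/17094 = -14290/(22627/6104) + 14039/17094 = -14290/(22627*(1/6104)) + 14039*(1/17094) = -14290/22627/6104 + 14039/17094 = -14290*6104/22627 + 14039/17094 = -87226160/22627 + 14039/17094 = -135520574417/35162358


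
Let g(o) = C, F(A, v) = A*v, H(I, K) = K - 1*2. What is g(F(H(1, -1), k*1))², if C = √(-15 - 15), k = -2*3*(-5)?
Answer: -30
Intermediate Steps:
H(I, K) = -2 + K (H(I, K) = K - 2 = -2 + K)
k = 30 (k = -6*(-5) = 30)
C = I*√30 (C = √(-30) = I*√30 ≈ 5.4772*I)
g(o) = I*√30
g(F(H(1, -1), k*1))² = (I*√30)² = -30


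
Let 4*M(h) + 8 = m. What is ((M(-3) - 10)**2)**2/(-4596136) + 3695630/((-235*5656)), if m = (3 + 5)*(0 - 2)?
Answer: -213409073943/76362501572 ≈ -2.7947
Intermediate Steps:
m = -16 (m = 8*(-2) = -16)
M(h) = -6 (M(h) = -2 + (1/4)*(-16) = -2 - 4 = -6)
((M(-3) - 10)**2)**2/(-4596136) + 3695630/((-235*5656)) = ((-6 - 10)**2)**2/(-4596136) + 3695630/((-235*5656)) = ((-16)**2)**2*(-1/4596136) + 3695630/(-1329160) = 256**2*(-1/4596136) + 3695630*(-1/1329160) = 65536*(-1/4596136) - 369563/132916 = -8192/574517 - 369563/132916 = -213409073943/76362501572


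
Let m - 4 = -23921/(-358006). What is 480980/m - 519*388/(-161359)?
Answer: 5557060120165492/46985965851 ≈ 1.1827e+5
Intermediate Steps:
m = 1455945/358006 (m = 4 - 23921/(-358006) = 4 - 23921*(-1/358006) = 4 + 23921/358006 = 1455945/358006 ≈ 4.0668)
480980/m - 519*388/(-161359) = 480980/(1455945/358006) - 519*388/(-161359) = 480980*(358006/1455945) - 201372*(-1/161359) = 34438745176/291189 + 201372/161359 = 5557060120165492/46985965851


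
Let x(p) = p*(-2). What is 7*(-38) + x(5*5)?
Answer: -316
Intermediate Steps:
x(p) = -2*p
7*(-38) + x(5*5) = 7*(-38) - 10*5 = -266 - 2*25 = -266 - 50 = -316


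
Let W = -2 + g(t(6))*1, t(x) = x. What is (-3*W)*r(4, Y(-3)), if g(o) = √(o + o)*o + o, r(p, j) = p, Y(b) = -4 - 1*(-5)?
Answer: -48 - 144*√3 ≈ -297.42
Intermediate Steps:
Y(b) = 1 (Y(b) = -4 + 5 = 1)
g(o) = o + √2*o^(3/2) (g(o) = √(2*o)*o + o = (√2*√o)*o + o = √2*o^(3/2) + o = o + √2*o^(3/2))
W = 4 + 12*√3 (W = -2 + (6 + √2*6^(3/2))*1 = -2 + (6 + √2*(6*√6))*1 = -2 + (6 + 12*√3)*1 = -2 + (6 + 12*√3) = 4 + 12*√3 ≈ 24.785)
(-3*W)*r(4, Y(-3)) = -3*(4 + 12*√3)*4 = (-12 - 36*√3)*4 = -48 - 144*√3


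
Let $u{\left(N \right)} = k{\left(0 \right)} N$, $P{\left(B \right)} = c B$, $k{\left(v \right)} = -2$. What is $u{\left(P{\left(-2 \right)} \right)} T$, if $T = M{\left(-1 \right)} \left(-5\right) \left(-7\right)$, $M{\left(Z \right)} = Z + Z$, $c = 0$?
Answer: $0$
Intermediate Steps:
$P{\left(B \right)} = 0$ ($P{\left(B \right)} = 0 B = 0$)
$M{\left(Z \right)} = 2 Z$
$u{\left(N \right)} = - 2 N$
$T = -70$ ($T = 2 \left(-1\right) \left(-5\right) \left(-7\right) = \left(-2\right) \left(-5\right) \left(-7\right) = 10 \left(-7\right) = -70$)
$u{\left(P{\left(-2 \right)} \right)} T = \left(-2\right) 0 \left(-70\right) = 0 \left(-70\right) = 0$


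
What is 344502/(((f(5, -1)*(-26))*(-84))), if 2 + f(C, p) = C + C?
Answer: 57417/2912 ≈ 19.717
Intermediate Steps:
f(C, p) = -2 + 2*C (f(C, p) = -2 + (C + C) = -2 + 2*C)
344502/(((f(5, -1)*(-26))*(-84))) = 344502/((((-2 + 2*5)*(-26))*(-84))) = 344502/((((-2 + 10)*(-26))*(-84))) = 344502/(((8*(-26))*(-84))) = 344502/((-208*(-84))) = 344502/17472 = 344502*(1/17472) = 57417/2912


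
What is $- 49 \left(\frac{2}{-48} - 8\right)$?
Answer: $\frac{9457}{24} \approx 394.04$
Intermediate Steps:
$- 49 \left(\frac{2}{-48} - 8\right) = - 49 \left(2 \left(- \frac{1}{48}\right) - 8\right) = - 49 \left(- \frac{1}{24} - 8\right) = \left(-49\right) \left(- \frac{193}{24}\right) = \frac{9457}{24}$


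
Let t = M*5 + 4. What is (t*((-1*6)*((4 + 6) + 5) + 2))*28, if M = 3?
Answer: -46816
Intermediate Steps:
t = 19 (t = 3*5 + 4 = 15 + 4 = 19)
(t*((-1*6)*((4 + 6) + 5) + 2))*28 = (19*((-1*6)*((4 + 6) + 5) + 2))*28 = (19*(-6*(10 + 5) + 2))*28 = (19*(-6*15 + 2))*28 = (19*(-90 + 2))*28 = (19*(-88))*28 = -1672*28 = -46816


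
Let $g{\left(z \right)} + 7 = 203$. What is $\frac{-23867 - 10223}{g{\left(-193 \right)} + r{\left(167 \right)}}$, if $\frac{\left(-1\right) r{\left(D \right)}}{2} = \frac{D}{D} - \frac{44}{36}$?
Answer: $- \frac{153405}{884} \approx -173.54$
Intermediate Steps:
$r{\left(D \right)} = \frac{4}{9}$ ($r{\left(D \right)} = - 2 \left(\frac{D}{D} - \frac{44}{36}\right) = - 2 \left(1 - \frac{11}{9}\right) = \left(-2\right) \left(- \frac{2}{9}\right) = \frac{4}{9}$)
$g{\left(z \right)} = 196$ ($g{\left(z \right)} = -7 + 203 = 196$)
$\frac{-23867 - 10223}{g{\left(-193 \right)} + r{\left(167 \right)}} = \frac{-23867 - 10223}{196 + \frac{4}{9}} = - \frac{34090}{\frac{1768}{9}} = \left(-34090\right) \frac{9}{1768} = - \frac{153405}{884}$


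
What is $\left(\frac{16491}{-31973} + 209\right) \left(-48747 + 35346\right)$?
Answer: $- \frac{89329270266}{31973} \approx -2.7939 \cdot 10^{6}$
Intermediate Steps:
$\left(\frac{16491}{-31973} + 209\right) \left(-48747 + 35346\right) = \left(16491 \left(- \frac{1}{31973}\right) + 209\right) \left(-13401\right) = \left(- \frac{16491}{31973} + 209\right) \left(-13401\right) = \frac{6665866}{31973} \left(-13401\right) = - \frac{89329270266}{31973}$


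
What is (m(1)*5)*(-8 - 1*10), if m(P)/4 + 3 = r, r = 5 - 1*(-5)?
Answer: -2520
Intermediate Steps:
r = 10 (r = 5 + 5 = 10)
m(P) = 28 (m(P) = -12 + 4*10 = -12 + 40 = 28)
(m(1)*5)*(-8 - 1*10) = (28*5)*(-8 - 1*10) = 140*(-8 - 10) = 140*(-18) = -2520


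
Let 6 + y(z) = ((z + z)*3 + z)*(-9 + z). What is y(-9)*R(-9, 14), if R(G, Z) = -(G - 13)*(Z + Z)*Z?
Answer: 9727872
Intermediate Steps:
R(G, Z) = -2*Z²*(-13 + G) (R(G, Z) = -(-13 + G)*(2*Z)*Z = -2*Z*(-13 + G)*Z = -2*Z²*(-13 + G))
y(z) = -6 + 7*z*(-9 + z) (y(z) = -6 + ((z + z)*3 + z)*(-9 + z) = -6 + ((2*z)*3 + z)*(-9 + z) = -6 + (6*z + z)*(-9 + z) = -6 + (7*z)*(-9 + z) = -6 + 7*z*(-9 + z))
y(-9)*R(-9, 14) = (-6 - 63*(-9) + 7*(-9)²)*(2*14²*(13 - 1*(-9))) = (-6 + 567 + 7*81)*(2*196*(13 + 9)) = (-6 + 567 + 567)*(2*196*22) = 1128*8624 = 9727872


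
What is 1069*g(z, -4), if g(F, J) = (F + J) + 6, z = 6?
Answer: 8552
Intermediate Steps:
g(F, J) = 6 + F + J
1069*g(z, -4) = 1069*(6 + 6 - 4) = 1069*8 = 8552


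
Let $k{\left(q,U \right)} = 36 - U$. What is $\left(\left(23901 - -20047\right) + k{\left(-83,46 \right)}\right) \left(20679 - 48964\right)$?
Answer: $-1242786330$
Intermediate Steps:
$\left(\left(23901 - -20047\right) + k{\left(-83,46 \right)}\right) \left(20679 - 48964\right) = \left(\left(23901 - -20047\right) + \left(36 - 46\right)\right) \left(20679 - 48964\right) = \left(\left(23901 + 20047\right) + \left(36 - 46\right)\right) \left(-28285\right) = \left(43948 - 10\right) \left(-28285\right) = 43938 \left(-28285\right) = -1242786330$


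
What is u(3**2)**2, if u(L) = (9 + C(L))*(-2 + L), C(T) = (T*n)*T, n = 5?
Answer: 8398404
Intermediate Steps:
C(T) = 5*T**2 (C(T) = (T*5)*T = (5*T)*T = 5*T**2)
u(L) = (-2 + L)*(9 + 5*L**2) (u(L) = (9 + 5*L**2)*(-2 + L) = (-2 + L)*(9 + 5*L**2))
u(3**2)**2 = (-18 - 10*(3**2)**2 + 5*(3**2)**3 + 9*3**2)**2 = (-18 - 10*9**2 + 5*9**3 + 9*9)**2 = (-18 - 10*81 + 5*729 + 81)**2 = (-18 - 810 + 3645 + 81)**2 = 2898**2 = 8398404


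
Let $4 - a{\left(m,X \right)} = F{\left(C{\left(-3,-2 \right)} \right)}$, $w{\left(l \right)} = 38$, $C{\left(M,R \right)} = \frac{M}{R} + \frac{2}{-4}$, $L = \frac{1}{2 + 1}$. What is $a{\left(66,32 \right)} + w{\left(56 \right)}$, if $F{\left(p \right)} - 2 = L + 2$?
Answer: $\frac{113}{3} \approx 37.667$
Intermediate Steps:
$L = \frac{1}{3} \approx 0.33333$
$C{\left(M,R \right)} = - \frac{1}{2} + \frac{M}{R}$ ($C{\left(M,R \right)} = \frac{M}{R} + 2 \left(- \frac{1}{4}\right) = \frac{M}{R} - \frac{1}{2} = - \frac{1}{2} + \frac{M}{R}$)
$F{\left(p \right)} = \frac{13}{3}$ ($F{\left(p \right)} = 2 + \left(\frac{1}{3} + 2\right) = 2 + \frac{7}{3} = \frac{13}{3}$)
$a{\left(m,X \right)} = - \frac{1}{3}$ ($a{\left(m,X \right)} = 4 - \frac{13}{3} = - \frac{1}{3}$)
$a{\left(66,32 \right)} + w{\left(56 \right)} = - \frac{1}{3} + 38 = \frac{113}{3}$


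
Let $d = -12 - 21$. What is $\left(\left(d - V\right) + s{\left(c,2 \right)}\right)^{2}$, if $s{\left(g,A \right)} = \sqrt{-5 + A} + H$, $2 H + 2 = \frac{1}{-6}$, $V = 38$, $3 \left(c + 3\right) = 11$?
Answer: $\frac{747793}{144} - \frac{865 i \sqrt{3}}{6} \approx 5193.0 - 249.7 i$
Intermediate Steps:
$c = \frac{2}{3}$ ($c = -3 + \frac{1}{3} \cdot 11 = -3 + \frac{11}{3} = \frac{2}{3} \approx 0.66667$)
$H = - \frac{13}{12}$ ($H = -1 + \frac{1}{2 \left(-6\right)} = -1 + \frac{1}{2} \left(- \frac{1}{6}\right) = -1 - \frac{1}{12} = - \frac{13}{12} \approx -1.0833$)
$d = -33$
$s{\left(g,A \right)} = - \frac{13}{12} + \sqrt{-5 + A}$ ($s{\left(g,A \right)} = \sqrt{-5 + A} - \frac{13}{12} = - \frac{13}{12} + \sqrt{-5 + A}$)
$\left(\left(d - V\right) + s{\left(c,2 \right)}\right)^{2} = \left(\left(-33 - 38\right) - \left(\frac{13}{12} - \sqrt{-5 + 2}\right)\right)^{2} = \left(\left(-33 - 38\right) - \left(\frac{13}{12} - \sqrt{-3}\right)\right)^{2} = \left(-71 - \left(\frac{13}{12} - i \sqrt{3}\right)\right)^{2} = \left(- \frac{865}{12} + i \sqrt{3}\right)^{2}$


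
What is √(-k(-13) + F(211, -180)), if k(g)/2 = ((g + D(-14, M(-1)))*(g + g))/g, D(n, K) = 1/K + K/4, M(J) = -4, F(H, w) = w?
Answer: I*√123 ≈ 11.091*I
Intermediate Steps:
D(n, K) = 1/K + K/4 (D(n, K) = 1/K + K*(¼) = 1/K + K/4)
k(g) = -5 + 4*g (k(g) = 2*(((g + (1/(-4) + (¼)*(-4)))*(g + g))/g) = 2*(((g + (-¼ - 1))*(2*g))/g) = 2*(((g - 5/4)*(2*g))/g) = 2*(((-5/4 + g)*(2*g))/g) = 2*((2*g*(-5/4 + g))/g) = 2*(-5/2 + 2*g) = -5 + 4*g)
√(-k(-13) + F(211, -180)) = √(-(-5 + 4*(-13)) - 180) = √(-(-5 - 52) - 180) = √(-1*(-57) - 180) = √(57 - 180) = √(-123) = I*√123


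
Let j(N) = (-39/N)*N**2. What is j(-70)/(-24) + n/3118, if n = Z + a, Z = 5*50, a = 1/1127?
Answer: -798868313/7027972 ≈ -113.67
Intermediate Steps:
a = 1/1127 ≈ 0.00088731
j(N) = -39*N
Z = 250
n = 281751/1127 (n = 250 + 1/1127 = 281751/1127 ≈ 250.00)
j(-70)/(-24) + n/3118 = -39*(-70)/(-24) + (281751/1127)/3118 = 2730*(-1/24) + (281751/1127)*(1/3118) = -455/4 + 281751/3513986 = -798868313/7027972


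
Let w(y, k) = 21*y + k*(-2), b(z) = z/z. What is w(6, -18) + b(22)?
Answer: 163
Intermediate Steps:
b(z) = 1
w(y, k) = -2*k + 21*y (w(y, k) = 21*y - 2*k = -2*k + 21*y)
w(6, -18) + b(22) = (-2*(-18) + 21*6) + 1 = (36 + 126) + 1 = 162 + 1 = 163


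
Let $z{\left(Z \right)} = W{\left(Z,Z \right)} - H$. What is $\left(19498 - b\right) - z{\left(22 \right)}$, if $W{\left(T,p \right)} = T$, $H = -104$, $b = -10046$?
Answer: $29418$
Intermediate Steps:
$z{\left(Z \right)} = 104 + Z$ ($z{\left(Z \right)} = Z - -104 = Z + 104 = 104 + Z$)
$\left(19498 - b\right) - z{\left(22 \right)} = \left(19498 - -10046\right) - \left(104 + 22\right) = \left(19498 + 10046\right) - 126 = 29544 - 126 = 29418$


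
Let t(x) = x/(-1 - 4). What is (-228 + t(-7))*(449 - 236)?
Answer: -241329/5 ≈ -48266.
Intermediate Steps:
t(x) = -x/5 (t(x) = x/(-5) = x*(-⅕) = -x/5)
(-228 + t(-7))*(449 - 236) = (-228 - ⅕*(-7))*(449 - 236) = (-228 + 7/5)*213 = -1133/5*213 = -241329/5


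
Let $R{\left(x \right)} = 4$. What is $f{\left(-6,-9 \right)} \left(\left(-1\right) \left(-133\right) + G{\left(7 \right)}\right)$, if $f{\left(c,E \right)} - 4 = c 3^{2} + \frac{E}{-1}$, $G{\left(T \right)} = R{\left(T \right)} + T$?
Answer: $-5904$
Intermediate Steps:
$G{\left(T \right)} = 4 + T$
$f{\left(c,E \right)} = 4 - E + 9 c$ ($f{\left(c,E \right)} = 4 + \left(c 3^{2} + \frac{E}{-1}\right) = 4 + \left(c 9 + E \left(-1\right)\right) = 4 - \left(E - 9 c\right) = 4 - E + 9 c$)
$f{\left(-6,-9 \right)} \left(\left(-1\right) \left(-133\right) + G{\left(7 \right)}\right) = \left(4 - -9 + 9 \left(-6\right)\right) \left(\left(-1\right) \left(-133\right) + \left(4 + 7\right)\right) = \left(4 + 9 - 54\right) \left(133 + 11\right) = \left(-41\right) 144 = -5904$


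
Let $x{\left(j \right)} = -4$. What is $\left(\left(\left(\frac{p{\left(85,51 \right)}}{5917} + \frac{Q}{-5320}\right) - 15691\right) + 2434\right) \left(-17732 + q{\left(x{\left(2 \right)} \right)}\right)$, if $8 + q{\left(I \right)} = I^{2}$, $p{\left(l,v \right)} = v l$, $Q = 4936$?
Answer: $\frac{132080458040268}{562115} \approx 2.3497 \cdot 10^{8}$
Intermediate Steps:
$p{\left(l,v \right)} = l v$
$q{\left(I \right)} = -8 + I^{2}$
$\left(\left(\left(\frac{p{\left(85,51 \right)}}{5917} + \frac{Q}{-5320}\right) - 15691\right) + 2434\right) \left(-17732 + q{\left(x{\left(2 \right)} \right)}\right) = \left(\left(\left(\frac{85 \cdot 51}{5917} + \frac{4936}{-5320}\right) - 15691\right) + 2434\right) \left(-17732 - \left(8 - \left(-4\right)^{2}\right)\right) = \left(\left(\left(4335 \cdot \frac{1}{5917} + 4936 \left(- \frac{1}{5320}\right)\right) - 15691\right) + 2434\right) \left(-17732 + \left(-8 + 16\right)\right) = \left(\left(\left(\frac{4335}{5917} - \frac{617}{665}\right) - 15691\right) + 2434\right) \left(-17732 + 8\right) = \left(\left(- \frac{768014}{3934805} - 15691\right) + 2434\right) \left(-17724\right) = \left(- \frac{61741793269}{3934805} + 2434\right) \left(-17724\right) = \left(- \frac{52164477899}{3934805}\right) \left(-17724\right) = \frac{132080458040268}{562115}$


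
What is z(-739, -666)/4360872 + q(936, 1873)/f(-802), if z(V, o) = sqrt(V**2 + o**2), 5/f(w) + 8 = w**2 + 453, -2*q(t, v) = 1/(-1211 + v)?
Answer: -643649/6620 + sqrt(989677)/4360872 ≈ -97.228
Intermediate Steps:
q(t, v) = -1/(2*(-1211 + v))
f(w) = 5/(445 + w**2) (f(w) = 5/(-8 + (w**2 + 453)) = 5/(-8 + (453 + w**2)) = 5/(445 + w**2))
z(-739, -666)/4360872 + q(936, 1873)/f(-802) = sqrt((-739)**2 + (-666)**2)/4360872 + (-1/(-2422 + 2*1873))/((5/(445 + (-802)**2))) = sqrt(546121 + 443556)*(1/4360872) + (-1/(-2422 + 3746))/((5/(445 + 643204))) = sqrt(989677)*(1/4360872) + (-1/1324)/((5/643649)) = sqrt(989677)/4360872 + (-1*1/1324)/((5*(1/643649))) = sqrt(989677)/4360872 - 1/(1324*5/643649) = sqrt(989677)/4360872 - 1/1324*643649/5 = sqrt(989677)/4360872 - 643649/6620 = -643649/6620 + sqrt(989677)/4360872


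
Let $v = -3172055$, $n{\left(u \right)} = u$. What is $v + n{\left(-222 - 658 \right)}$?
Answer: $-3172935$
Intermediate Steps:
$v + n{\left(-222 - 658 \right)} = -3172055 - 880 = -3172935$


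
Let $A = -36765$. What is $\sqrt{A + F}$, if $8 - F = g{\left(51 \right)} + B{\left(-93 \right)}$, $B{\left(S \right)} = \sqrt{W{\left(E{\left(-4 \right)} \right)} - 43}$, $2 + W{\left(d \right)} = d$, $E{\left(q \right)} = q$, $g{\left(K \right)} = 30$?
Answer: $\sqrt{-36787 - 7 i} \approx 0.018 - 191.8 i$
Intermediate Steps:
$W{\left(d \right)} = -2 + d$
$B{\left(S \right)} = 7 i$ ($B{\left(S \right)} = \sqrt{\left(-2 - 4\right) - 43} = \sqrt{-6 - 43} = \sqrt{-49} = 7 i$)
$F = -22 - 7 i$ ($F = 8 - \left(30 + 7 i\right) = -22 - 7 i \approx -22.0 - 7.0 i$)
$\sqrt{A + F} = \sqrt{-36765 - \left(22 + 7 i\right)} = \sqrt{-36787 - 7 i}$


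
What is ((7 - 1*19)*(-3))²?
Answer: 1296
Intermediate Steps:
((7 - 1*19)*(-3))² = ((7 - 19)*(-3))² = (-12*(-3))² = 36² = 1296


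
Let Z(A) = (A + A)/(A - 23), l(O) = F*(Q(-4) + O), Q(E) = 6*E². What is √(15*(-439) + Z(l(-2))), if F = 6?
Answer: I*√1926694137/541 ≈ 81.135*I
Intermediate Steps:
l(O) = 576 + 6*O (l(O) = 6*(6*(-4)² + O) = 6*(6*16 + O) = 6*(96 + O) = 576 + 6*O)
Z(A) = 2*A/(-23 + A) (Z(A) = (2*A)/(-23 + A) = 2*A/(-23 + A))
√(15*(-439) + Z(l(-2))) = √(15*(-439) + 2*(576 + 6*(-2))/(-23 + (576 + 6*(-2)))) = √(-6585 + 2*(576 - 12)/(-23 + (576 - 12))) = √(-6585 + 2*564/(-23 + 564)) = √(-6585 + 2*564/541) = √(-6585 + 2*564*(1/541)) = √(-6585 + 1128/541) = √(-3561357/541) = I*√1926694137/541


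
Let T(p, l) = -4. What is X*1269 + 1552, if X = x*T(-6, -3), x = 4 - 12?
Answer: 42160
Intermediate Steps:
x = -8
X = 32 (X = -8*(-4) = 32)
X*1269 + 1552 = 32*1269 + 1552 = 40608 + 1552 = 42160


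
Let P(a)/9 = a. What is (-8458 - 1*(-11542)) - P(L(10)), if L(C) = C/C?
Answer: 3075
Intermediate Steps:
L(C) = 1
P(a) = 9*a
(-8458 - 1*(-11542)) - P(L(10)) = (-8458 - 1*(-11542)) - 9 = (-8458 + 11542) - 1*9 = 3084 - 9 = 3075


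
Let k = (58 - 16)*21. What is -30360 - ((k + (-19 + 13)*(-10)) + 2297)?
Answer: -33599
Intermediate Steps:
k = 882 (k = 42*21 = 882)
-30360 - ((k + (-19 + 13)*(-10)) + 2297) = -30360 - ((882 + (-19 + 13)*(-10)) + 2297) = -30360 - ((882 - 6*(-10)) + 2297) = -30360 - ((882 + 60) + 2297) = -30360 - (942 + 2297) = -30360 - 1*3239 = -30360 - 3239 = -33599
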